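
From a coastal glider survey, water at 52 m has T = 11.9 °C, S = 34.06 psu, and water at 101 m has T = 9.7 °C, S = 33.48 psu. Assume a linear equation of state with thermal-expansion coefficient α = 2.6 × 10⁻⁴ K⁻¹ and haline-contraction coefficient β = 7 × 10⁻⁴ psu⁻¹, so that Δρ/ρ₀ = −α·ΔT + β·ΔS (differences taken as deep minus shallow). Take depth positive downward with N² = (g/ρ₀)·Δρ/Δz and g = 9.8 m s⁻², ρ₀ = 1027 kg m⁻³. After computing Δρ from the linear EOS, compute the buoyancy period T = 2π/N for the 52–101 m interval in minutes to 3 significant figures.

ΔT = -2.2 K, ΔS = -0.58 psu (deep − shallow).
Δρ/ρ₀ = −αΔT + βΔS = 5.72 × 10⁻⁴ − 4.06 × 10⁻⁴ = 1.66 × 10⁻⁴, so Δρ ≈ 0.1705 kg m⁻³.
N² = (g/ρ₀)·Δρ/Δz = g·(Δρ/ρ₀)/Δz = 9.8 × 1.66 × 10⁻⁴ / 49 = 3.3200 × 10⁻⁵ s⁻².
N = √(3.3200 × 10⁻⁵) = 5.7619 × 10⁻³ rad s⁻¹ → T = 2π/N = 1.0905 × 10³ s = 18.175 min ≈ 18.2 min.

18.2 min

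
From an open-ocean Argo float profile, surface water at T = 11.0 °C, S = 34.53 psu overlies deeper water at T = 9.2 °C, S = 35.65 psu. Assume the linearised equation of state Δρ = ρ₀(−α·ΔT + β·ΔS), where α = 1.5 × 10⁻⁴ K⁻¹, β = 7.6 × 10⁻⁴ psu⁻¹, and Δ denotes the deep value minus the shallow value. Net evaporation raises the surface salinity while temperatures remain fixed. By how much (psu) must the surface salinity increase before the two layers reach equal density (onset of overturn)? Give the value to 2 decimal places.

1.48 psu

Neutral buoyancy requires −α(T_deep − T_surf) + β(S_deep − S_surf′) = 0.
S_surf′ = S_deep − (α/β)·ΔT = 35.65 − (1.5 × 10⁻⁴/7.6 × 10⁻⁴)·(-1.8) = 36.0053 psu.
Increase required: 36.0053 − 34.53 = 1.4753 psu.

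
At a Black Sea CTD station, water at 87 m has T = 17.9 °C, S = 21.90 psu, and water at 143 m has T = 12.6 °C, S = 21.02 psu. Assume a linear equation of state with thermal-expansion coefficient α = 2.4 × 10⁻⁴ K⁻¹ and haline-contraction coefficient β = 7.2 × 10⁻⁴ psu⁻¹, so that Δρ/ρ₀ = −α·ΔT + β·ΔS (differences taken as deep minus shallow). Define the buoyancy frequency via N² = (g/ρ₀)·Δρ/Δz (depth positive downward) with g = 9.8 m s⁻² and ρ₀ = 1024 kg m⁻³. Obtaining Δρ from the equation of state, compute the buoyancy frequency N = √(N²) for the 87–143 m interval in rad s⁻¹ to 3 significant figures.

ΔT = -5.3 K, ΔS = -0.88 psu (deep − shallow).
Δρ/ρ₀ = −αΔT + βΔS = 1.272 × 10⁻³ − 6.336 × 10⁻⁴ = 6.384 × 10⁻⁴, so Δρ ≈ 0.6537 kg m⁻³.
N² = (g/ρ₀)·Δρ/Δz = g·(Δρ/ρ₀)/Δz = 9.8 × 6.384 × 10⁻⁴ / 56 = 1.1172 × 10⁻⁴ s⁻².
N = √(1.1172 × 10⁻⁴) = 0.010570 rad s⁻¹ ≈ 0.0106 rad s⁻¹.

0.0106 rad s⁻¹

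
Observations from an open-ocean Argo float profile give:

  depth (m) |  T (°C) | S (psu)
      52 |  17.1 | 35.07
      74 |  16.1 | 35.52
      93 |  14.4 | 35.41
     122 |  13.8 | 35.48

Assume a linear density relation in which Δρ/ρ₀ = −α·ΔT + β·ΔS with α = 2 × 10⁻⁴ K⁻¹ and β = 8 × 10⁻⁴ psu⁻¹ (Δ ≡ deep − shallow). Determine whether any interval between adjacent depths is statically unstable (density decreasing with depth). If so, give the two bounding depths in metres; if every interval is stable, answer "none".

none

Evaluate Δρ/ρ₀ = −αΔT + βΔS across each adjacent pair:
  52–74 m: −αΔT+βΔS = −(2 × 10⁻⁴)(-1.0)+(8 × 10⁻⁴)(+0.45) = 5.6 × 10⁻⁴ → stable
  74–93 m: −αΔT+βΔS = −(2 × 10⁻⁴)(-1.7)+(8 × 10⁻⁴)(-0.11) = 2.5 × 10⁻⁴ → stable
  93–122 m: −αΔT+βΔS = −(2 × 10⁻⁴)(-0.6)+(8 × 10⁻⁴)(+0.07) = 1.8 × 10⁻⁴ → stable
Every interval has Δρ > 0: the column is stably stratified throughout.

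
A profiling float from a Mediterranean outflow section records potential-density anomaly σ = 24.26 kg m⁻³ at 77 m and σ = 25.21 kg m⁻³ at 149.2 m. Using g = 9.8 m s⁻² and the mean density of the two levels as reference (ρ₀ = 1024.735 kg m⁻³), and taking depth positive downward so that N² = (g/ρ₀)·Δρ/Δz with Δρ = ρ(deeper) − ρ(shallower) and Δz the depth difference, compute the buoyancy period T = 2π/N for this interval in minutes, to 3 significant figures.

Δρ = 1025.21 − 1024.26 = 0.95 kg m⁻³ over Δz = 149.2 − 77 = 72.2 m.
N² = (9.8/1024.735) × (0.95/72.2) = 1.2583 × 10⁻⁴ s⁻².
N = √(1.2583 × 10⁻⁴) = 0.011217 rad s⁻¹, so T = 2π/N = 560.15 s = 9.3358 min ≈ 9.34 min.
Since Δρ > 0 the layer is stably stratified.

9.34 min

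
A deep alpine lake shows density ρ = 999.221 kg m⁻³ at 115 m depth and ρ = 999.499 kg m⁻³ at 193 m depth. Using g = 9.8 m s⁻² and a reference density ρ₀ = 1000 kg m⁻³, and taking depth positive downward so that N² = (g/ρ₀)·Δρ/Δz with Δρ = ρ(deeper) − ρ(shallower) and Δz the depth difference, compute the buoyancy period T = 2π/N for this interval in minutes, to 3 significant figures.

Δρ = 999.499 − 999.221 = 0.278 kg m⁻³ over Δz = 193 − 115 = 78 m.
N² = (9.8/1000) × (0.278/78) = 3.4928 × 10⁻⁵ s⁻².
N = √(3.4928 × 10⁻⁵) = 5.9100 × 10⁻³ rad s⁻¹, so T = 2π/N = 1.0631 × 10³ s = 17.718 min ≈ 17.7 min.

17.7 min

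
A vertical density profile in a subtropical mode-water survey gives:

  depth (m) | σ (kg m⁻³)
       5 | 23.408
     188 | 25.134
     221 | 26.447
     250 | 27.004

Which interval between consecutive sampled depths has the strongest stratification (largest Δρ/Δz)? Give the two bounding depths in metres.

188–221 m

Compute the density gradient over each adjacent pair:
  5–188 m: Δρ/Δz = 1.726/183 = 9.4 × 10⁻³ kg m⁻⁴
  188–221 m: Δρ/Δz = 1.313/33 = 0.040 kg m⁻⁴
  221–250 m: Δρ/Δz = 0.557/29 = 0.019 kg m⁻⁴
The largest gradient is in the 188–221 m interval — the pycnocline.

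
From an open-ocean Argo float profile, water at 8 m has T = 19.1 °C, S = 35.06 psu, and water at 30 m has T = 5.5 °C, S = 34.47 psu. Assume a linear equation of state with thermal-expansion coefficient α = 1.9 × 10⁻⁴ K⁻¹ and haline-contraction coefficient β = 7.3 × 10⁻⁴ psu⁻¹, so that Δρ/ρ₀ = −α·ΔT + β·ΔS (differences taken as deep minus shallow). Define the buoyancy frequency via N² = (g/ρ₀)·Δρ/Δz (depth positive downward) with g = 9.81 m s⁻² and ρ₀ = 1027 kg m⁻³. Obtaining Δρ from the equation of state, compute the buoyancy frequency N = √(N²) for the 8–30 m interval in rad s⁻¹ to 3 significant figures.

ΔT = -13.6 K, ΔS = -0.59 psu (deep − shallow).
Δρ/ρ₀ = −αΔT + βΔS = 2.584 × 10⁻³ − 4.307 × 10⁻⁴ = 2.1533 × 10⁻³, so Δρ ≈ 2.211 kg m⁻³.
N² = (g/ρ₀)·Δρ/Δz = g·(Δρ/ρ₀)/Δz = 9.81 × 2.1533 × 10⁻³ / 22 = 9.6018 × 10⁻⁴ s⁻².
N = √(9.6018 × 10⁻⁴) = 0.030987 rad s⁻¹ ≈ 0.0310 rad s⁻¹.

0.0310 rad s⁻¹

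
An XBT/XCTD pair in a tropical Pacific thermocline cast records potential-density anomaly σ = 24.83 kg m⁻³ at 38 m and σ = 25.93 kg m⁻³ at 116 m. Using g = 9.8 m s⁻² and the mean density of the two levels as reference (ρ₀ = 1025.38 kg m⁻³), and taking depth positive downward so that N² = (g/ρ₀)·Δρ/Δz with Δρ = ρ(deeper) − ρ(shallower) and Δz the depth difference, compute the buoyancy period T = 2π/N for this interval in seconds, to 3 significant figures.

Δρ = 1025.93 − 1024.83 = 1.10 kg m⁻³ over Δz = 116 − 38 = 78 m.
N² = (9.8/1025.38) × (1.10/78) = 1.3478 × 10⁻⁴ s⁻².
N = √(1.3478 × 10⁻⁴) = 0.011609 rad s⁻¹, so T = 2π/N = 541.23 s ≈ 541 s.

541 s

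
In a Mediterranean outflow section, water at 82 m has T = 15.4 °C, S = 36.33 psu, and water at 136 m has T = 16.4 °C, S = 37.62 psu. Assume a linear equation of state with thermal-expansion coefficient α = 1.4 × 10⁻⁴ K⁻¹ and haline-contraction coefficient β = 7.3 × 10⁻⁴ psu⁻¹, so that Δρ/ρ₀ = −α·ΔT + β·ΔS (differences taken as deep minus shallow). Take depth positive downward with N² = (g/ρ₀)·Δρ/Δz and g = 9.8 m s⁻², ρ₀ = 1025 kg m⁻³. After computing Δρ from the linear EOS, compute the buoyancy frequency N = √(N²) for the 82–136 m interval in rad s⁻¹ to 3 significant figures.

ΔT = +1.0 K, ΔS = +1.29 psu (deep − shallow).
Δρ/ρ₀ = −αΔT + βΔS = -1.40 × 10⁻⁴ + 9.417 × 10⁻⁴ = 8.017 × 10⁻⁴, so Δρ ≈ 0.8217 kg m⁻³.
N² = (g/ρ₀)·Δρ/Δz = g·(Δρ/ρ₀)/Δz = 9.8 × 8.017 × 10⁻⁴ / 54 = 1.4549 × 10⁻⁴ s⁻².
N = √(1.4549 × 10⁻⁴) = 0.012062 rad s⁻¹ ≈ 0.0121 rad s⁻¹.

0.0121 rad s⁻¹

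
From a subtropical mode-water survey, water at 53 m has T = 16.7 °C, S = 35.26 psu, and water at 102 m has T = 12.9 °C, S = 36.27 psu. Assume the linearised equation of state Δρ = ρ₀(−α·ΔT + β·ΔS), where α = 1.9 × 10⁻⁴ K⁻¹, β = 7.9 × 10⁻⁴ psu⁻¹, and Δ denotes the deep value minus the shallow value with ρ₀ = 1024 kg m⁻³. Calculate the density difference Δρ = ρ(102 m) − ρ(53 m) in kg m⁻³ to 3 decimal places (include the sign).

ΔT = -3.8 K, ΔS = +1.01 psu (deep − shallow).
Δρ/ρ₀ = −(1.9 × 10⁻⁴)(-3.8) + (7.9 × 10⁻⁴)(+1.01) = 1.5199 × 10⁻³.
Δρ = 1024 × (1.5199 × 10⁻³) = +1.556 kg m⁻³.
Positive Δρ: denser below, stable.

+1.556 kg m⁻³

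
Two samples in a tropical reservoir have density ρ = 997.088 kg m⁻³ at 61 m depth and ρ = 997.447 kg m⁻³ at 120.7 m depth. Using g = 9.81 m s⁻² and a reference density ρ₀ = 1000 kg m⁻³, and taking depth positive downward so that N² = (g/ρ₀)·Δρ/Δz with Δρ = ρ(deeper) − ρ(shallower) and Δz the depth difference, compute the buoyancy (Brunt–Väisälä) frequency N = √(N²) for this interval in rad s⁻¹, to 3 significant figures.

7.68 × 10⁻³ rad s⁻¹

Δρ = 997.447 − 997.088 = 0.359 kg m⁻³ over Δz = 120.7 − 61 = 59.7 m.
N² = (9.81/1000) × (0.359/59.7) = 5.8991 × 10⁻⁵ s⁻².
N = √(5.8991 × 10⁻⁵) = 7.6806 × 10⁻³ rad s⁻¹ ≈ 7.68 × 10⁻³ rad s⁻¹.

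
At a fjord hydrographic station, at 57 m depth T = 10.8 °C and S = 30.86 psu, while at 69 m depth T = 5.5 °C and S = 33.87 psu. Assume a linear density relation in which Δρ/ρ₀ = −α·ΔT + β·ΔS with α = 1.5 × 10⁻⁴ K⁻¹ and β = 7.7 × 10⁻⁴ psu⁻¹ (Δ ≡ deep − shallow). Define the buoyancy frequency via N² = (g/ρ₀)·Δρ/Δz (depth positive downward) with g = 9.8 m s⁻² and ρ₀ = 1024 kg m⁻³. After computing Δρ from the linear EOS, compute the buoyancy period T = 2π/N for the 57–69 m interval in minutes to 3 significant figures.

ΔT = -5.3 K, ΔS = +3.01 psu (deep − shallow).
Δρ/ρ₀ = −αΔT + βΔS = 7.95 × 10⁻⁴ + 2.3177 × 10⁻³ = 3.1127 × 10⁻³, so Δρ ≈ 3.187 kg m⁻³.
N² = (g/ρ₀)·Δρ/Δz = g·(Δρ/ρ₀)/Δz = 9.8 × 3.1127 × 10⁻³ / 12 = 2.5420 × 10⁻³ s⁻².
N = √(2.5420 × 10⁻³) = 0.050418 rad s⁻¹ → T = 2π/N = 124.62 s = 2.0770 min ≈ 2.08 min.

2.08 min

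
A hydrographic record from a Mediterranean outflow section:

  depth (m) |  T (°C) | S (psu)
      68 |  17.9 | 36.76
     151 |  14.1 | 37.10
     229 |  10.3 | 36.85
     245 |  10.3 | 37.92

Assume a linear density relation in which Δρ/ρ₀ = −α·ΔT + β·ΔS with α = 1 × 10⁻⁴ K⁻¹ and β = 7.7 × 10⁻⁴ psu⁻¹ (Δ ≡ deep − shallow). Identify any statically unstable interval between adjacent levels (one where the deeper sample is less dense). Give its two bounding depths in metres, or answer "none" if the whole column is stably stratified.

none

Evaluate Δρ/ρ₀ = −αΔT + βΔS across each adjacent pair:
  68–151 m: −αΔT+βΔS = −(1 × 10⁻⁴)(-3.8)+(7.7 × 10⁻⁴)(+0.34) = 6.4 × 10⁻⁴ → stable
  151–229 m: −αΔT+βΔS = −(1 × 10⁻⁴)(-3.8)+(7.7 × 10⁻⁴)(-0.25) = 1.9 × 10⁻⁴ → stable
  229–245 m: −αΔT+βΔS = −(1 × 10⁻⁴)(+0.0)+(7.7 × 10⁻⁴)(+1.07) = 8.2 × 10⁻⁴ → stable
Every interval has Δρ > 0: the column is stably stratified throughout.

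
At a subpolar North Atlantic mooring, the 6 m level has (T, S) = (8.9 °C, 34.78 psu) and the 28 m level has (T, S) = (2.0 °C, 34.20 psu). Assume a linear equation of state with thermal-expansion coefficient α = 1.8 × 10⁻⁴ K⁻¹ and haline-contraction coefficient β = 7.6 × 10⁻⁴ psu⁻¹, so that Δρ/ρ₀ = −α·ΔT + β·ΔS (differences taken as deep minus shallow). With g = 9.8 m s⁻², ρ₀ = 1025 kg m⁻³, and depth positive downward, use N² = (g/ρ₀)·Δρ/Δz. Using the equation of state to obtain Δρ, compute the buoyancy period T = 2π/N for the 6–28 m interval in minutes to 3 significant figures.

5.54 min

ΔT = -6.9 K, ΔS = -0.58 psu (deep − shallow).
Δρ/ρ₀ = −αΔT + βΔS = 1.242 × 10⁻³ − 4.408 × 10⁻⁴ = 8.012 × 10⁻⁴, so Δρ ≈ 0.8212 kg m⁻³.
N² = (g/ρ₀)·Δρ/Δz = g·(Δρ/ρ₀)/Δz = 9.8 × 8.012 × 10⁻⁴ / 22 = 3.5690 × 10⁻⁴ s⁻².
N = √(3.5690 × 10⁻⁴) = 0.018892 rad s⁻¹ → T = 2π/N = 332.58 s = 5.5430 min ≈ 5.54 min.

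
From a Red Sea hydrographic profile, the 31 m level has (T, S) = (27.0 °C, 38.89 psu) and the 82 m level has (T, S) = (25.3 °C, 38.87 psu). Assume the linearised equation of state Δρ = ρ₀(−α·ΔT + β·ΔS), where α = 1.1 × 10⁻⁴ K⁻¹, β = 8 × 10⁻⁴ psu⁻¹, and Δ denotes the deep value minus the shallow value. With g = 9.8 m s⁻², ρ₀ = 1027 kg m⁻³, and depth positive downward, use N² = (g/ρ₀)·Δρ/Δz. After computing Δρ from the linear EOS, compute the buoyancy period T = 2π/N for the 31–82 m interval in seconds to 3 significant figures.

1.10 × 10³ s

ΔT = -1.7 K, ΔS = -0.02 psu (deep − shallow).
Δρ/ρ₀ = −αΔT + βΔS = 1.87 × 10⁻⁴ − 1.60 × 10⁻⁵ = 1.71 × 10⁻⁴, so Δρ ≈ 0.1756 kg m⁻³.
N² = (g/ρ₀)·Δρ/Δz = g·(Δρ/ρ₀)/Δz = 9.8 × 1.71 × 10⁻⁴ / 51 = 3.2859 × 10⁻⁵ s⁻².
N = √(3.2859 × 10⁻⁵) = 5.7323 × 10⁻³ rad s⁻¹ → T = 2π/N = 1.0961 × 10³ s ≈ 1.10 × 10³ s.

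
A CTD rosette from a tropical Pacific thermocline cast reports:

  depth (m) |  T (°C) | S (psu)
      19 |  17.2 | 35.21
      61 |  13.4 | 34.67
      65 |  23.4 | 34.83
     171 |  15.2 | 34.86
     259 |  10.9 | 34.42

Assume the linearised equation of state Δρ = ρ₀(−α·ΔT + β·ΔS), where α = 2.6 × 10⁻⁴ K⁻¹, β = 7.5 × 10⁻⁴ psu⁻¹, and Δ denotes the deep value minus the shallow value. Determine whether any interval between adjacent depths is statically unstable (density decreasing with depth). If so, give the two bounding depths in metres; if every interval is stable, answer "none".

61–65 m

Evaluate Δρ/ρ₀ = −αΔT + βΔS across each adjacent pair:
  19–61 m: −αΔT+βΔS = −(2.6 × 10⁻⁴)(-3.8)+(7.5 × 10⁻⁴)(-0.54) = 5.8 × 10⁻⁴ → stable
  61–65 m: −αΔT+βΔS = −(2.6 × 10⁻⁴)(+10.0)+(7.5 × 10⁻⁴)(+0.16) = -2.5 × 10⁻³ → UNSTABLE
  65–171 m: −αΔT+βΔS = −(2.6 × 10⁻⁴)(-8.2)+(7.5 × 10⁻⁴)(+0.03) = 2.2 × 10⁻³ → stable
  171–259 m: −αΔT+βΔS = −(2.6 × 10⁻⁴)(-4.3)+(7.5 × 10⁻⁴)(-0.44) = 7.9 × 10⁻⁴ → stable
The 61–65 m interval has Δρ < 0: lighter water underlies denser water.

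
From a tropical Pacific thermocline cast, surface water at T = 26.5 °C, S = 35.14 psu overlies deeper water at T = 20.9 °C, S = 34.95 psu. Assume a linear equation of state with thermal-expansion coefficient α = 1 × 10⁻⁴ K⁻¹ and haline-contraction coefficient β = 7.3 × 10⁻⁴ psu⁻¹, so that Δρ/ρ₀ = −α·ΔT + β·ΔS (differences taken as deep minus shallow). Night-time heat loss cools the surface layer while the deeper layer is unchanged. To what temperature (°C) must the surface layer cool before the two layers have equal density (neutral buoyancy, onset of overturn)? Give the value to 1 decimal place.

Neutral buoyancy requires Δρ = 0, i.e. −α(T_deep − T_surf′) + β(S_deep − S_surf) = 0.
T_surf′ = T_deep − (β/α)·ΔS = 20.9 − (7.3 × 10⁻⁴/1 × 10⁻⁴)·(-0.19) = 22.287 °C.
Cooling required: 26.5 − (22.287) = 4.213 °C.

22.3 °C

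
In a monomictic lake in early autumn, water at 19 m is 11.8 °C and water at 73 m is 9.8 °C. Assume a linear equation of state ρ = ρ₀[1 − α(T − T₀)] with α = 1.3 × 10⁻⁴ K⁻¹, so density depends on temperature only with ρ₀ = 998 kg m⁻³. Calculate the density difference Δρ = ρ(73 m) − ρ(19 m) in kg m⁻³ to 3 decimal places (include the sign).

ΔT = -2.0 K, Δρ/ρ₀ = −αΔT = 2.60 × 10⁻⁴.
Δρ = 998 × (2.60 × 10⁻⁴) = +0.259 kg m⁻³.
Positive Δρ: denser below, stable.

+0.259 kg m⁻³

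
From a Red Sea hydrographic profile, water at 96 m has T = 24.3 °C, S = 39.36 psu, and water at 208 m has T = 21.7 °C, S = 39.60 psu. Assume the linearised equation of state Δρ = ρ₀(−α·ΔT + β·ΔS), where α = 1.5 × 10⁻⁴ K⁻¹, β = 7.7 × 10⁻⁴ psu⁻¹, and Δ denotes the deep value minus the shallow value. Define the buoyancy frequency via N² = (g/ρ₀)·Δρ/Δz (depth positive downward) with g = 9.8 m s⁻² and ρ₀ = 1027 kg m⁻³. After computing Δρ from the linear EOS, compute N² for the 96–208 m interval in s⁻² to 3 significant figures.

5.03 × 10⁻⁵ s⁻²

ΔT = -2.6 K, ΔS = +0.24 psu (deep − shallow).
Δρ/ρ₀ = −αΔT + βΔS = 3.90 × 10⁻⁴ + 1.848 × 10⁻⁴ = 5.748 × 10⁻⁴, so Δρ ≈ 0.5903 kg m⁻³.
N² = (g/ρ₀)·Δρ/Δz = g·(Δρ/ρ₀)/Δz = 9.8 × 5.748 × 10⁻⁴ / 112 = 5.0295 × 10⁻⁵ s⁻² ≈ 5.03 × 10⁻⁵ s⁻².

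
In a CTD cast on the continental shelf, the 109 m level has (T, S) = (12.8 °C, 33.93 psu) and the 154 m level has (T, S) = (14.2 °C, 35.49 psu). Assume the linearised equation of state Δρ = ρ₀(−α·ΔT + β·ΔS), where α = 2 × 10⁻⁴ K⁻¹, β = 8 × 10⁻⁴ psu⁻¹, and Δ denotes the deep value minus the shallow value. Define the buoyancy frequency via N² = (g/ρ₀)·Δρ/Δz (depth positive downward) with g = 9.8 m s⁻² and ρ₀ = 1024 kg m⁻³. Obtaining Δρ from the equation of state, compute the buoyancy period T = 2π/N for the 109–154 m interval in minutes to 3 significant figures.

7.21 min

ΔT = +1.4 K, ΔS = +1.56 psu (deep − shallow).
Δρ/ρ₀ = −αΔT + βΔS = -2.80 × 10⁻⁴ + 1.248 × 10⁻³ = 9.68 × 10⁻⁴, so Δρ ≈ 0.9912 kg m⁻³.
N² = (g/ρ₀)·Δρ/Δz = g·(Δρ/ρ₀)/Δz = 9.8 × 9.68 × 10⁻⁴ / 45 = 2.1081 × 10⁻⁴ s⁻².
N = √(2.1081 × 10⁻⁴) = 0.014519 rad s⁻¹ → T = 2π/N = 432.76 s = 7.2127 min ≈ 7.21 min.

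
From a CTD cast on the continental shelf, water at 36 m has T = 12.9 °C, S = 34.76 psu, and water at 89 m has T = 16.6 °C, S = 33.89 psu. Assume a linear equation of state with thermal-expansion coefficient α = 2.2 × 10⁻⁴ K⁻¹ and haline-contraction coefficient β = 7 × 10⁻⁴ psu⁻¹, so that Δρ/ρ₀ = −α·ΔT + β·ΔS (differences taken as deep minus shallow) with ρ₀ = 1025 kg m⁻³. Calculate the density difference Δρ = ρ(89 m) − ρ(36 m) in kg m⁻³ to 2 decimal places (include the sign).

ΔT = +3.7 K, ΔS = -0.87 psu (deep − shallow).
Δρ/ρ₀ = −(2.2 × 10⁻⁴)(+3.7) + (7 × 10⁻⁴)(-0.87) = -1.423 × 10⁻³.
Δρ = 1025 × (-1.423 × 10⁻³) = -1.46 kg m⁻³.
Negative Δρ: lighter below, statically unstable.

-1.46 kg m⁻³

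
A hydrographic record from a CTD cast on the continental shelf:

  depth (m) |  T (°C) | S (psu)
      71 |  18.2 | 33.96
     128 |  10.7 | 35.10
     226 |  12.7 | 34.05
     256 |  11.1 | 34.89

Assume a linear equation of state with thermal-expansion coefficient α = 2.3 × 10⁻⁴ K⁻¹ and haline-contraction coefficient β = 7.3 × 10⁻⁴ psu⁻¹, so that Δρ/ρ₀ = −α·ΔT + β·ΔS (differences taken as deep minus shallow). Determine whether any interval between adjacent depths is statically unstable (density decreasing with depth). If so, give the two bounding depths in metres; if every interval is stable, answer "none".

128–226 m

Evaluate Δρ/ρ₀ = −αΔT + βΔS across each adjacent pair:
  71–128 m: −αΔT+βΔS = −(2.3 × 10⁻⁴)(-7.5)+(7.3 × 10⁻⁴)(+1.14) = 2.6 × 10⁻³ → stable
  128–226 m: −αΔT+βΔS = −(2.3 × 10⁻⁴)(+2.0)+(7.3 × 10⁻⁴)(-1.05) = -1.2 × 10⁻³ → UNSTABLE
  226–256 m: −αΔT+βΔS = −(2.3 × 10⁻⁴)(-1.6)+(7.3 × 10⁻⁴)(+0.84) = 9.8 × 10⁻⁴ → stable
The 128–226 m interval has Δρ < 0: lighter water underlies denser water.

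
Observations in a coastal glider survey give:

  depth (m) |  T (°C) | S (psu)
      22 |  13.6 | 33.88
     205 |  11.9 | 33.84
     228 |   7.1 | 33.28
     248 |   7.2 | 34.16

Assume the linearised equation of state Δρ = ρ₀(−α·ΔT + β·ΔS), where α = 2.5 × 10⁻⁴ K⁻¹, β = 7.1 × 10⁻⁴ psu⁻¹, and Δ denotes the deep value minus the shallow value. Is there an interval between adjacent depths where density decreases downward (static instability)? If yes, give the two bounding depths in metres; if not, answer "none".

Evaluate Δρ/ρ₀ = −αΔT + βΔS across each adjacent pair:
  22–205 m: −αΔT+βΔS = −(2.5 × 10⁻⁴)(-1.7)+(7.1 × 10⁻⁴)(-0.04) = 4.0 × 10⁻⁴ → stable
  205–228 m: −αΔT+βΔS = −(2.5 × 10⁻⁴)(-4.8)+(7.1 × 10⁻⁴)(-0.56) = 8.0 × 10⁻⁴ → stable
  228–248 m: −αΔT+βΔS = −(2.5 × 10⁻⁴)(+0.1)+(7.1 × 10⁻⁴)(+0.88) = 6.0 × 10⁻⁴ → stable
Every interval has Δρ > 0: the column is stably stratified throughout.

none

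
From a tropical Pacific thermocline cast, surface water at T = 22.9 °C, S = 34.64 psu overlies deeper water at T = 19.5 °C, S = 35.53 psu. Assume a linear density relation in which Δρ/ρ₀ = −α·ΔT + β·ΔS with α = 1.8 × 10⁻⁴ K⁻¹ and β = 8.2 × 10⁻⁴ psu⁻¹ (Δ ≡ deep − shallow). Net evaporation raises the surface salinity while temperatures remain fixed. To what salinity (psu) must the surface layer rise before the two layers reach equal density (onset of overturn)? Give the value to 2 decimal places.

36.28 psu

Neutral buoyancy requires −α(T_deep − T_surf) + β(S_deep − S_surf′) = 0.
S_surf′ = S_deep − (α/β)·ΔT = 35.53 − (1.8 × 10⁻⁴/8.2 × 10⁻⁴)·(-3.4) = 36.2763 psu.
Increase required: 36.2763 − 34.64 = 1.6363 psu.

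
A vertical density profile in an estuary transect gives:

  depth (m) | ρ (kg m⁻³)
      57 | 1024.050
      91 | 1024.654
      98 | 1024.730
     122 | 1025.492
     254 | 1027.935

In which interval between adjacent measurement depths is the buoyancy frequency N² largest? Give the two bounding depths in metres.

98–122 m

Compute the density gradient over each adjacent pair:
  57–91 m: Δρ/Δz = 0.604/34 = 0.018 kg m⁻⁴
  91–98 m: Δρ/Δz = 0.076/7 = 0.011 kg m⁻⁴
  98–122 m: Δρ/Δz = 0.762/24 = 0.032 kg m⁻⁴
  122–254 m: Δρ/Δz = 2.443/132 = 0.019 kg m⁻⁴
The largest gradient is in the 98–122 m interval — the pycnocline.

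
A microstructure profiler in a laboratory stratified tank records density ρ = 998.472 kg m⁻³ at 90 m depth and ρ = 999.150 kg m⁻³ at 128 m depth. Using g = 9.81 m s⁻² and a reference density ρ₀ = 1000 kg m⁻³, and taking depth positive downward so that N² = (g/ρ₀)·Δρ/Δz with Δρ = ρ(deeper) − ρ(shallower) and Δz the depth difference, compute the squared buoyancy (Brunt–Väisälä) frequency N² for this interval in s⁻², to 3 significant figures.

1.75 × 10⁻⁴ s⁻²

Δρ = 999.150 − 998.472 = 0.678 kg m⁻³ over Δz = 128 − 90 = 38 m.
N² = (9.81/1000) × (0.678/38) = 1.7503 × 10⁻⁴ s⁻² ≈ 1.75 × 10⁻⁴ s⁻².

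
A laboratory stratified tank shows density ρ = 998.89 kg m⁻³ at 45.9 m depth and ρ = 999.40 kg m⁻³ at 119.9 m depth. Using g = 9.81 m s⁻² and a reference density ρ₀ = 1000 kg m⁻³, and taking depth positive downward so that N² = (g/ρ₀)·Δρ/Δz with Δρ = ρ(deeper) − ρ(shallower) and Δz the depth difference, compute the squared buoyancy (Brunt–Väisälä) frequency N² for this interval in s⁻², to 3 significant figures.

6.76 × 10⁻⁵ s⁻²

Δρ = 999.40 − 998.89 = 0.51 kg m⁻³ over Δz = 119.9 − 45.9 = 74 m.
N² = (9.81/1000) × (0.51/74) = 6.7609 × 10⁻⁵ s⁻² ≈ 6.76 × 10⁻⁵ s⁻².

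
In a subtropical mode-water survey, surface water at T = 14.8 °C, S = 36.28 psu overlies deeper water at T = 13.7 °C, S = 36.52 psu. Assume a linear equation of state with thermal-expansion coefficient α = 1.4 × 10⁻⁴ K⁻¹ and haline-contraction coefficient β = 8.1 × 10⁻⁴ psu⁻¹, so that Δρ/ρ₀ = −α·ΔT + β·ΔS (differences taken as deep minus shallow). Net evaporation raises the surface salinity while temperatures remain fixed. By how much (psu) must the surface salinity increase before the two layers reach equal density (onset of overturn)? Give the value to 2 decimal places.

Neutral buoyancy requires −α(T_deep − T_surf) + β(S_deep − S_surf′) = 0.
S_surf′ = S_deep − (α/β)·ΔT = 36.52 − (1.4 × 10⁻⁴/8.1 × 10⁻⁴)·(-1.1) = 36.7101 psu.
Increase required: 36.7101 − 36.28 = 0.4301 psu.

0.43 psu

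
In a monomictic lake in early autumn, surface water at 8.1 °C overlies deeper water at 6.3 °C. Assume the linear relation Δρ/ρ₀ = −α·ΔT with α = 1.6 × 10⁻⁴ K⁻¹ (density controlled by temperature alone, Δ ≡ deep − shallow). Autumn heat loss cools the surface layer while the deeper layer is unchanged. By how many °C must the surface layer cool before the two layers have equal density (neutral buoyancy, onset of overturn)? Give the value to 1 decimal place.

1.8 °C

With temperature the only control, equal density requires T_surf′ = T_deep.
T_surf′ = 6.3 °C.
Cooling required: 8.1 − 6.3 = 1.8 °C.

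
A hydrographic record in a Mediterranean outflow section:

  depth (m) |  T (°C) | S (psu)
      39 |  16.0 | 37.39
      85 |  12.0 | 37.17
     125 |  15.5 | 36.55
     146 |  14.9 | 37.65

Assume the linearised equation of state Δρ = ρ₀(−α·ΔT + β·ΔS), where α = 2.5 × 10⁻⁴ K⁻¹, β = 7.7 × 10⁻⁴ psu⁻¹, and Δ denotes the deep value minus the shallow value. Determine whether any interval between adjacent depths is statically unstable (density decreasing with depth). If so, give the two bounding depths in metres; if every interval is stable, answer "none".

Evaluate Δρ/ρ₀ = −αΔT + βΔS across each adjacent pair:
  39–85 m: −αΔT+βΔS = −(2.5 × 10⁻⁴)(-4.0)+(7.7 × 10⁻⁴)(-0.22) = 8.3 × 10⁻⁴ → stable
  85–125 m: −αΔT+βΔS = −(2.5 × 10⁻⁴)(+3.5)+(7.7 × 10⁻⁴)(-0.62) = -1.4 × 10⁻³ → UNSTABLE
  125–146 m: −αΔT+βΔS = −(2.5 × 10⁻⁴)(-0.6)+(7.7 × 10⁻⁴)(+1.10) = 1.0 × 10⁻³ → stable
The 85–125 m interval has Δρ < 0: lighter water underlies denser water.

85–125 m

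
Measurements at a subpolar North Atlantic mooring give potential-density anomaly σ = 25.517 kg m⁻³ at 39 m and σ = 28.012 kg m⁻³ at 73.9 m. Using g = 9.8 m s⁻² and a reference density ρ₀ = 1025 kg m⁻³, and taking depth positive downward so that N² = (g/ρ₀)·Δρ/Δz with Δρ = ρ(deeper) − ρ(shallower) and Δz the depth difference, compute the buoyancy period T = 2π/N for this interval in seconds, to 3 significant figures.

240 s

Δρ = 1028.012 − 1025.517 = 2.495 kg m⁻³ over Δz = 73.9 − 39 = 34.9 m.
N² = (9.8/1025) × (2.495/34.9) = 6.8351 × 10⁻⁴ s⁻².
N = √(6.8351 × 10⁻⁴) = 0.026144 rad s⁻¹, so T = 2π/N = 240.33 s ≈ 240 s.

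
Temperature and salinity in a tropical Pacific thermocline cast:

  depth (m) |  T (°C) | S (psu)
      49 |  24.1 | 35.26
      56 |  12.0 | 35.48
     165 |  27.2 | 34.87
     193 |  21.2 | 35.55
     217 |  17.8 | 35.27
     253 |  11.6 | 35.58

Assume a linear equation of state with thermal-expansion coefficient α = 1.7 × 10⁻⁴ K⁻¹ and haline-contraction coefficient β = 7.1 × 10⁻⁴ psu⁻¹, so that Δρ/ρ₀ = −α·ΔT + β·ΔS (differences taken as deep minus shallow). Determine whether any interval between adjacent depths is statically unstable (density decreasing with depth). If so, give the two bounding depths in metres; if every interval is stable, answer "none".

56–165 m

Evaluate Δρ/ρ₀ = −αΔT + βΔS across each adjacent pair:
  49–56 m: −αΔT+βΔS = −(1.7 × 10⁻⁴)(-12.1)+(7.1 × 10⁻⁴)(+0.22) = 2.2 × 10⁻³ → stable
  56–165 m: −αΔT+βΔS = −(1.7 × 10⁻⁴)(+15.2)+(7.1 × 10⁻⁴)(-0.61) = -3.0 × 10⁻³ → UNSTABLE
  165–193 m: −αΔT+βΔS = −(1.7 × 10⁻⁴)(-6.0)+(7.1 × 10⁻⁴)(+0.68) = 1.5 × 10⁻³ → stable
  193–217 m: −αΔT+βΔS = −(1.7 × 10⁻⁴)(-3.4)+(7.1 × 10⁻⁴)(-0.28) = 3.8 × 10⁻⁴ → stable
  217–253 m: −αΔT+βΔS = −(1.7 × 10⁻⁴)(-6.2)+(7.1 × 10⁻⁴)(+0.31) = 1.3 × 10⁻³ → stable
The 56–165 m interval has Δρ < 0: lighter water underlies denser water.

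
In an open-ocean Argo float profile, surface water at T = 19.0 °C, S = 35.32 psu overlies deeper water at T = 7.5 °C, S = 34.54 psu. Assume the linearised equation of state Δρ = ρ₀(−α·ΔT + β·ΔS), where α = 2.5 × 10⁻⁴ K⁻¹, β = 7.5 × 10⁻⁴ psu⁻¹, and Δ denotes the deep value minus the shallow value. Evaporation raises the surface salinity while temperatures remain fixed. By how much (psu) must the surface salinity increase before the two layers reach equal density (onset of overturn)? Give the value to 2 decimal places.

Neutral buoyancy requires −α(T_deep − T_surf) + β(S_deep − S_surf′) = 0.
S_surf′ = S_deep − (α/β)·ΔT = 34.54 − (2.5 × 10⁻⁴/7.5 × 10⁻⁴)·(-11.5) = 38.3733 psu.
Increase required: 38.3733 − 35.32 = 3.0533 psu.

3.05 psu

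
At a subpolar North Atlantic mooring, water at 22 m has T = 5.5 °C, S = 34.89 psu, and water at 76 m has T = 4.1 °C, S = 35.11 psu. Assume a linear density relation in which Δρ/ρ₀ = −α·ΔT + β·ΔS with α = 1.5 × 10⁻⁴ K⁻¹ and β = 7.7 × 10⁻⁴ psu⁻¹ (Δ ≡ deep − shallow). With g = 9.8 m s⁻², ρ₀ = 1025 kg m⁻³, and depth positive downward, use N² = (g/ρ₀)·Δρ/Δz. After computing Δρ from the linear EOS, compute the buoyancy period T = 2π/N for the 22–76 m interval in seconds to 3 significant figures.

757 s

ΔT = -1.4 K, ΔS = +0.22 psu (deep − shallow).
Δρ/ρ₀ = −αΔT + βΔS = 2.10 × 10⁻⁴ + 1.694 × 10⁻⁴ = 3.794 × 10⁻⁴, so Δρ ≈ 0.3889 kg m⁻³.
N² = (g/ρ₀)·Δρ/Δz = g·(Δρ/ρ₀)/Δz = 9.8 × 3.794 × 10⁻⁴ / 54 = 6.8854 × 10⁻⁵ s⁻².
N = √(6.8854 × 10⁻⁵) = 8.2978 × 10⁻³ rad s⁻¹ → T = 2π/N = 757.21 s ≈ 757 s.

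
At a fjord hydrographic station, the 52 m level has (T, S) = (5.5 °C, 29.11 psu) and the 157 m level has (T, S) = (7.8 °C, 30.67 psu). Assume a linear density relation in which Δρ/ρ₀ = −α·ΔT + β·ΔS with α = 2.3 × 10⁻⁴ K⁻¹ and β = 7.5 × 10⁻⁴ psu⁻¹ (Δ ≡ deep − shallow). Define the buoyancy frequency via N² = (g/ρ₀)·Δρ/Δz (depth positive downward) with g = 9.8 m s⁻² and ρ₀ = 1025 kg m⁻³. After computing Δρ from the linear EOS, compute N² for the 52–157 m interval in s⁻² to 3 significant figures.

ΔT = +2.3 K, ΔS = +1.56 psu (deep − shallow).
Δρ/ρ₀ = −αΔT + βΔS = -5.29 × 10⁻⁴ + 1.17 × 10⁻³ = 6.41 × 10⁻⁴, so Δρ ≈ 0.6570 kg m⁻³.
N² = (g/ρ₀)·Δρ/Δz = g·(Δρ/ρ₀)/Δz = 9.8 × 6.41 × 10⁻⁴ / 105 = 5.9827 × 10⁻⁵ s⁻² ≈ 5.98 × 10⁻⁵ s⁻².

5.98 × 10⁻⁵ s⁻²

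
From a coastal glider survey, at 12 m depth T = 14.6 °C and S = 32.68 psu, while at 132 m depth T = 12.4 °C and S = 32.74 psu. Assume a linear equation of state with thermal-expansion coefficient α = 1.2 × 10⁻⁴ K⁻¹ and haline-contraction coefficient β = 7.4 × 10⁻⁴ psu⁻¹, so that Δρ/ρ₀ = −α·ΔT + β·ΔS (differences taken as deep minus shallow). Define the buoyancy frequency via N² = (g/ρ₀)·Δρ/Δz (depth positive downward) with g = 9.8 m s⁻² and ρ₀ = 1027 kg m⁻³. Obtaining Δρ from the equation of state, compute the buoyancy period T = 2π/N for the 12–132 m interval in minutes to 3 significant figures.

20.9 min

ΔT = -2.2 K, ΔS = +0.06 psu (deep − shallow).
Δρ/ρ₀ = −αΔT + βΔS = 2.64 × 10⁻⁴ + 4.44 × 10⁻⁵ = 3.084 × 10⁻⁴, so Δρ ≈ 0.3167 kg m⁻³.
N² = (g/ρ₀)·Δρ/Δz = g·(Δρ/ρ₀)/Δz = 9.8 × 3.084 × 10⁻⁴ / 120 = 2.5186 × 10⁻⁵ s⁻².
N = √(2.5186 × 10⁻⁵) = 5.0186 × 10⁻³ rad s⁻¹ → T = 2π/N = 1.2520 × 10³ s = 20.867 min ≈ 20.9 min.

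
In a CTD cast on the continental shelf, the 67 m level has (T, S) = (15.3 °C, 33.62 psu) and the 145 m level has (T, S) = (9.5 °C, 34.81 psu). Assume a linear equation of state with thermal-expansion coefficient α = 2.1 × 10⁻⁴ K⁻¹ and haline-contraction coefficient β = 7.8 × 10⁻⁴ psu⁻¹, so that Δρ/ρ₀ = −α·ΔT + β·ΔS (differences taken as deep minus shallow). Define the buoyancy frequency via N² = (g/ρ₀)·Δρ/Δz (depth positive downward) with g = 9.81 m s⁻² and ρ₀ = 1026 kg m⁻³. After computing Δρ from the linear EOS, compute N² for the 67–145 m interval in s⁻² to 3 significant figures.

ΔT = -5.8 K, ΔS = +1.19 psu (deep − shallow).
Δρ/ρ₀ = −αΔT + βΔS = 1.218 × 10⁻³ + 9.282 × 10⁻⁴ = 2.1462 × 10⁻³, so Δρ ≈ 2.202 kg m⁻³.
N² = (g/ρ₀)·Δρ/Δz = g·(Δρ/ρ₀)/Δz = 9.81 × 2.1462 × 10⁻³ / 78 = 2.6993 × 10⁻⁴ s⁻² ≈ 2.70 × 10⁻⁴ s⁻².

2.70 × 10⁻⁴ s⁻²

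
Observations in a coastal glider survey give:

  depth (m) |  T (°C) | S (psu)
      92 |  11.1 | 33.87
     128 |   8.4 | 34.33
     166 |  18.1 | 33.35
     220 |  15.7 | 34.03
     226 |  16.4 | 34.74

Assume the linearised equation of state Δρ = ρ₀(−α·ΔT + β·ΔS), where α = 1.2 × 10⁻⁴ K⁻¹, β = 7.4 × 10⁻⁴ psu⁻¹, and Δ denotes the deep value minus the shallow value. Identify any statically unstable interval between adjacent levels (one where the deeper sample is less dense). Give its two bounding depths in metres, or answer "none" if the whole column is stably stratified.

Evaluate Δρ/ρ₀ = −αΔT + βΔS across each adjacent pair:
  92–128 m: −αΔT+βΔS = −(1.2 × 10⁻⁴)(-2.7)+(7.4 × 10⁻⁴)(+0.46) = 6.6 × 10⁻⁴ → stable
  128–166 m: −αΔT+βΔS = −(1.2 × 10⁻⁴)(+9.7)+(7.4 × 10⁻⁴)(-0.98) = -1.9 × 10⁻³ → UNSTABLE
  166–220 m: −αΔT+βΔS = −(1.2 × 10⁻⁴)(-2.4)+(7.4 × 10⁻⁴)(+0.68) = 7.9 × 10⁻⁴ → stable
  220–226 m: −αΔT+βΔS = −(1.2 × 10⁻⁴)(+0.7)+(7.4 × 10⁻⁴)(+0.71) = 4.4 × 10⁻⁴ → stable
The 128–166 m interval has Δρ < 0: lighter water underlies denser water.

128–166 m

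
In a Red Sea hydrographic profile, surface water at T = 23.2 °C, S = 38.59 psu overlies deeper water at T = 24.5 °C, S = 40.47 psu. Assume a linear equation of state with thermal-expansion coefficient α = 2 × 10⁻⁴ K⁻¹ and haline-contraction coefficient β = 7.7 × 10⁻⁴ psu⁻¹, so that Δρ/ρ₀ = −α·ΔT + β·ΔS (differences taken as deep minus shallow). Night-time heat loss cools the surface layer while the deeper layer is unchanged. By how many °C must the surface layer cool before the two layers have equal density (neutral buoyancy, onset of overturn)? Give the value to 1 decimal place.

Neutral buoyancy requires Δρ = 0, i.e. −α(T_deep − T_surf′) + β(S_deep − S_surf) = 0.
T_surf′ = T_deep − (β/α)·ΔS = 24.5 − (7.7 × 10⁻⁴/2 × 10⁻⁴)·(+1.88) = 17.262 °C.
Cooling required: 23.2 − (17.262) = 5.938 °C.

5.9 °C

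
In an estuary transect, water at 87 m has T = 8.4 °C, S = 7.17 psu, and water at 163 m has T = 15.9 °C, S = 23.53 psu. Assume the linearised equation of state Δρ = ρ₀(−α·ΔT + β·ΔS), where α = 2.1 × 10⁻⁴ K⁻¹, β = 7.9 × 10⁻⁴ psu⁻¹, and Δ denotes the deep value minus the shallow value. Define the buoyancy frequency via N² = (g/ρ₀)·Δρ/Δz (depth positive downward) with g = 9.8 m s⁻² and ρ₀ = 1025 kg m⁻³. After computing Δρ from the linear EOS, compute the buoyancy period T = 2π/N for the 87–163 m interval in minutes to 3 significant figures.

2.74 min

ΔT = +7.5 K, ΔS = +16.36 psu (deep − shallow).
Δρ/ρ₀ = −αΔT + βΔS = -1.575 × 10⁻³ + 0.0129244 = 0.0113494, so Δρ ≈ 11.63 kg m⁻³.
N² = (g/ρ₀)·Δρ/Δz = g·(Δρ/ρ₀)/Δz = 9.8 × 0.0113494 / 76 = 1.4635 × 10⁻³ s⁻².
N = √(1.4635 × 10⁻³) = 0.038256 rad s⁻¹ → T = 2π/N = 164.24 s = 2.7373 min ≈ 2.74 min.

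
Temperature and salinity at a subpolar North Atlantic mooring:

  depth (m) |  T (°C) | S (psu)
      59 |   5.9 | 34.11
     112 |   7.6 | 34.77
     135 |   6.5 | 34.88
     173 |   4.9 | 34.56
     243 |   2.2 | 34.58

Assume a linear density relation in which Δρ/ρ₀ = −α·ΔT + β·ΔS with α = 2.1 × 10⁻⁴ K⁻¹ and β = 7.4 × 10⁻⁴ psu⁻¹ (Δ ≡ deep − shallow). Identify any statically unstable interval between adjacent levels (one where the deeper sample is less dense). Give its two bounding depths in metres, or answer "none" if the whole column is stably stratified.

none

Evaluate Δρ/ρ₀ = −αΔT + βΔS across each adjacent pair:
  59–112 m: −αΔT+βΔS = −(2.1 × 10⁻⁴)(+1.7)+(7.4 × 10⁻⁴)(+0.66) = 1.3 × 10⁻⁴ → stable
  112–135 m: −αΔT+βΔS = −(2.1 × 10⁻⁴)(-1.1)+(7.4 × 10⁻⁴)(+0.11) = 3.1 × 10⁻⁴ → stable
  135–173 m: −αΔT+βΔS = −(2.1 × 10⁻⁴)(-1.6)+(7.4 × 10⁻⁴)(-0.32) = 9.9 × 10⁻⁵ → stable
  173–243 m: −αΔT+βΔS = −(2.1 × 10⁻⁴)(-2.7)+(7.4 × 10⁻⁴)(+0.02) = 5.8 × 10⁻⁴ → stable
Every interval has Δρ > 0: the column is stably stratified throughout.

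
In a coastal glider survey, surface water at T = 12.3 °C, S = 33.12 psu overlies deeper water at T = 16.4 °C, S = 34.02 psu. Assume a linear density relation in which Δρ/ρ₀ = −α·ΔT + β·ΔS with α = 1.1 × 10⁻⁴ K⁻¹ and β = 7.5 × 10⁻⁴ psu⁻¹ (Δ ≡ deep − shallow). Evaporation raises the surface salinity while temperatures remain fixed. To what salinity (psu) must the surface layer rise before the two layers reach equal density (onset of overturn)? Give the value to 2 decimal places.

33.42 psu

Neutral buoyancy requires −α(T_deep − T_surf) + β(S_deep − S_surf′) = 0.
S_surf′ = S_deep − (α/β)·ΔT = 34.02 − (1.1 × 10⁻⁴/7.5 × 10⁻⁴)·(+4.1) = 33.4187 psu.
Increase required: 33.4187 − 33.12 = 0.2987 psu.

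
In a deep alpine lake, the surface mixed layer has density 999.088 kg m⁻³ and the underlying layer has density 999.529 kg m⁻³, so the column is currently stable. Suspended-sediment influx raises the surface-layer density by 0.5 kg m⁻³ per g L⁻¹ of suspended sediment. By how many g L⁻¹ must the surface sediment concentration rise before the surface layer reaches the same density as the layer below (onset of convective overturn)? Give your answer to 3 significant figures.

0.882 g L⁻¹

Density deficit of the surface layer: 999.529 − 999.088 = 0.441 kg m⁻³.
Required change = 0.441 / 0.5 = 0.882 g L⁻¹.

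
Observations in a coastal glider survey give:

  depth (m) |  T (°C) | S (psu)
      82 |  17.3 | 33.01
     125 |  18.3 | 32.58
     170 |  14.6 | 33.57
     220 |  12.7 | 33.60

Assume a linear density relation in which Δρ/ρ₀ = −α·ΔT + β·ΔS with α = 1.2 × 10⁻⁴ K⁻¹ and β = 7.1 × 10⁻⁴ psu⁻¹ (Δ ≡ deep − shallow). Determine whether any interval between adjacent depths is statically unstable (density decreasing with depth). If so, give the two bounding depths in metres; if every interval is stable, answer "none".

82–125 m

Evaluate Δρ/ρ₀ = −αΔT + βΔS across each adjacent pair:
  82–125 m: −αΔT+βΔS = −(1.2 × 10⁻⁴)(+1.0)+(7.1 × 10⁻⁴)(-0.43) = -4.3 × 10⁻⁴ → UNSTABLE
  125–170 m: −αΔT+βΔS = −(1.2 × 10⁻⁴)(-3.7)+(7.1 × 10⁻⁴)(+0.99) = 1.1 × 10⁻³ → stable
  170–220 m: −αΔT+βΔS = −(1.2 × 10⁻⁴)(-1.9)+(7.1 × 10⁻⁴)(+0.03) = 2.5 × 10⁻⁴ → stable
The 82–125 m interval has Δρ < 0: lighter water underlies denser water.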